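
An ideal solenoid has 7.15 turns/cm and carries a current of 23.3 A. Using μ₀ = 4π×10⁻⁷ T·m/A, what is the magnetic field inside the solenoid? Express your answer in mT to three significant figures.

B ≈ 20.9 mT

Inside a long solenoid, B = μ₀nI.
B = (4π×10⁻⁷)(715 m⁻¹)(23.3 A) = 2.093×10^-2 T.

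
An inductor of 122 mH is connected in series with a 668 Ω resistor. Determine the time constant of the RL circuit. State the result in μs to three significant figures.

τ ≈ 183 μs

τ = L/R = (0.122 H)/(668 Ω) = 1.826×10^-4 s.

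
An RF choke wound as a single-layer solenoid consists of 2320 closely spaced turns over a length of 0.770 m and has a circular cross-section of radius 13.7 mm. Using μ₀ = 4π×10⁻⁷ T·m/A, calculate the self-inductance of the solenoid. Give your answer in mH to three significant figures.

L ≈ 5.18 mH

A = πr² = π(1.370×10^-2 m)² = 5.896×10^-4 m².
For a long solenoid, L = μ₀N²A/ℓ.
L = (4π×10⁻⁷)(2320)²(5.896×10^-4)/(0.77 m) = 5.179×10^-3 H.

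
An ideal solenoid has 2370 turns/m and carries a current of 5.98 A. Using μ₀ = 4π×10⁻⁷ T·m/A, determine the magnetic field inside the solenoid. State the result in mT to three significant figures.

B ≈ 17.8 mT

Inside a long solenoid, B = μ₀nI.
B = (4π×10⁻⁷)(2.370×10^3 m⁻¹)(5.98 A) = 1.781×10^-2 T.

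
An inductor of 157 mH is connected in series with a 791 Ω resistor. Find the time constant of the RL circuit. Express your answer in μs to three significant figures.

τ ≈ 198 μs

τ = L/R = (0.157 H)/(791 Ω) = 1.9848×10^-4 s.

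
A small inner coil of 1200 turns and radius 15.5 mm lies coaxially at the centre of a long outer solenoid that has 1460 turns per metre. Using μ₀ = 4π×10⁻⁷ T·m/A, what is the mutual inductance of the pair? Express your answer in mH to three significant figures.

M ≈ 1.66 mH

The outer solenoid produces a uniform field B₁ = μ₀n₁I₁ across the inner coil,
so the flux linkage is N₂Φ = N₂B₁A₂ = μ₀n₁N₂A₂·I₁, giving M = μ₀n₁N₂A₂.
A₂ = πr² = π(1.550×10^-2 m)² = 7.548×10^-4 m².
M = (4π×10⁻⁷)(1460)(1200)(7.548×10^-4) = 1.662×10^-3 H.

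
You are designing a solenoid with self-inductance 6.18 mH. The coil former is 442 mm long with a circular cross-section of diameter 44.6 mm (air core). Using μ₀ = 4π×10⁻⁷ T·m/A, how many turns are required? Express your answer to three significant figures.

N ≈ 1180 turns

A = π(d/2)² = π(2.230×10^-2 m)² = 1.562×10^-3 m².
From L = μ₀N²A/ℓ, N = √(Lℓ / (μ₀A)).
N = √[(6.180×10^-3)(0.442) / ((4π×10⁻⁷)×1.562×10^-3)] = √(1.391×10^6) ≈ 1179.6.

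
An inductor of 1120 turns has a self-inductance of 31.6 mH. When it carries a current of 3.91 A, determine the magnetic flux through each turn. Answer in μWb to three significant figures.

Φ_B ≈ 110 μWb

From L = NΦ_B/I, the flux per turn is Φ_B = LI/N.
Φ_B = (3.160×10^-2 H)(3.91 A)/1120 = 1.103×10^-4 Wb.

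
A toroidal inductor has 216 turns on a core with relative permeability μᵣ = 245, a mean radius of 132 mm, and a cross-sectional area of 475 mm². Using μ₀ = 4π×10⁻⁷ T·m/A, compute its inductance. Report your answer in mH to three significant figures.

For a thin toroid, L = μ₀μᵣN²A/(2πR).
L = (4π×10⁻⁷)(245)(216)²(4.750×10^-4) / (2π×0.132 m) = 8.227×10^-3 H.

L ≈ 8.23 mH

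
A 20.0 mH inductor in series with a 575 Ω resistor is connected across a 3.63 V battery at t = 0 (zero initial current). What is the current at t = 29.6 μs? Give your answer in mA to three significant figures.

τ = L/R = 2.000×10^-2/575 = 3.478×10^-5 s; final current I_∞ = ε/R = 3.63/575 = 6.313×10^-3 A.
I(t) = I_∞(1 − e^(−t/τ)) with t/τ = 0.851.
I = (6.313×10^-3)(1 − e^(−0.851)) = 3.617×10^-3 A.

I ≈ 3.62 mA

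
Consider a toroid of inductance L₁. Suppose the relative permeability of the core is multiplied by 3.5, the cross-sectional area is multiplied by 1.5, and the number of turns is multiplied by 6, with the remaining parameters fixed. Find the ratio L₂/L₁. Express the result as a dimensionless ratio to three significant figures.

L₂/L₁ = 189

For a toroid, L ∝ μᵣN²A/R.
L₂/L₁ = (3.5) × (1.5) × (6)^2 = 189.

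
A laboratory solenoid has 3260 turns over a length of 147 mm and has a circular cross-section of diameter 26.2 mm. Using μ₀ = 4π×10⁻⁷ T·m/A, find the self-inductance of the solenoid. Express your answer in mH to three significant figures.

A = π(d/2)² = π(1.310×10^-2 m)² = 5.391×10^-4 m².
For a long solenoid, L = μ₀N²A/ℓ.
L = (4π×10⁻⁷)(3260)²(5.391×10^-4)/(0.147 m) = 4.898×10^-2 H.

L ≈ 49.0 mH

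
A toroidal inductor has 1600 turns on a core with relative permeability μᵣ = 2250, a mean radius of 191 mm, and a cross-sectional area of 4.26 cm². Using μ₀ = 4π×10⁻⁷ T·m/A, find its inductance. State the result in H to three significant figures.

L ≈ 2.57 H

For a thin toroid, L = μ₀μᵣN²A/(2πR).
L = (4π×10⁻⁷)(2250)(1600)²(4.260×10^-4) / (2π×0.191 m) = 2.569 H.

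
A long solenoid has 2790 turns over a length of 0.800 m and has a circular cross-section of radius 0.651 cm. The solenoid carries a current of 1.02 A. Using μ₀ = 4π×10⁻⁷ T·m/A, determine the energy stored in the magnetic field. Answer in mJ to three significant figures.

A = πr² = π(6.510×10^-3 m)² = 1.331×10^-4 m².
L = μ₀N²A/ℓ = (4π×10⁻⁷)(2790)²(1.331×10^-4)/(0.8) = 1.628×10^-3 H.
U = ½LI² = ½(1.628×10^-3)(1.02)² = 8.469×10^-4 J.

U ≈ 0.847 mJ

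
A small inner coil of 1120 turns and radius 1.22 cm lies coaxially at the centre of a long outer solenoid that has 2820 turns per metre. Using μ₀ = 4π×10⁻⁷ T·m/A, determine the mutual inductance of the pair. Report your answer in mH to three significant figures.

M ≈ 1.86 mH

The outer solenoid produces a uniform field B₁ = μ₀n₁I₁ across the inner coil,
so the flux linkage is N₂Φ = N₂B₁A₂ = μ₀n₁N₂A₂·I₁, giving M = μ₀n₁N₂A₂.
A₂ = πr² = π(1.220×10^-2 m)² = 4.676×10^-4 m².
M = (4π×10⁻⁷)(2820)(1120)(4.676×10^-4) = 1.856×10^-3 H.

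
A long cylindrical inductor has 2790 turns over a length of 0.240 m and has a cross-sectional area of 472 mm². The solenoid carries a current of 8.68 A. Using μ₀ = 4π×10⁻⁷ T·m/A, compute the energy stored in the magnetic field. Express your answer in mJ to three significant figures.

A = 472 mm² = 4.720×10^-4 m².
L = μ₀N²A/ℓ = (4π×10⁻⁷)(2790)²(4.720×10^-4)/(0.24) = 1.924×10^-2 H.
U = ½LI² = ½(1.924×10^-2)(8.68)² = 0.7247 J.

U ≈ 725 mJ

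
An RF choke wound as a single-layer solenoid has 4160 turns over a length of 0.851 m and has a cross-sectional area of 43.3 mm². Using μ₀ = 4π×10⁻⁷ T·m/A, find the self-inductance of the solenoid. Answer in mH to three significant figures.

L ≈ 1.11 mH

A = 43.3 mm² = 4.330×10^-5 m².
For a long solenoid, L = μ₀N²A/ℓ.
L = (4π×10⁻⁷)(4160)²(4.330×10^-5)/(0.851 m) = 1.107×10^-3 H.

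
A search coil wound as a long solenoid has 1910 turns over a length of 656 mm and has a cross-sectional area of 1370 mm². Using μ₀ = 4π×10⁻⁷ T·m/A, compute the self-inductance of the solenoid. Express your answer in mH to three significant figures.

A = 1370 mm² = 1.370×10^-3 m².
For a long solenoid, L = μ₀N²A/ℓ.
L = (4π×10⁻⁷)(1910)²(1.370×10^-3)/(0.656 m) = 9.574×10^-3 H.

L ≈ 9.57 mH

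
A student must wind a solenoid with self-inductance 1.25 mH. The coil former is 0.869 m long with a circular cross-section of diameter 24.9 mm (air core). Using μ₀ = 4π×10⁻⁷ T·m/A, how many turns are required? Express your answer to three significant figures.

N ≈ 1330 turns

A = π(d/2)² = π(1.245×10^-2 m)² = 4.870×10^-4 m².
From L = μ₀N²A/ℓ, N = √(Lℓ / (μ₀A)).
N = √[(1.250×10^-3)(0.869) / ((4π×10⁻⁷)×4.870×10^-4)] = √(1.775×10^6) ≈ 1332.3.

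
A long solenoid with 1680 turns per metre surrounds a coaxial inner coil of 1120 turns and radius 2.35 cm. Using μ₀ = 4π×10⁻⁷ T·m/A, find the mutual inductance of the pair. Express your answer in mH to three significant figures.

The outer solenoid produces a uniform field B₁ = μ₀n₁I₁ across the inner coil,
so the flux linkage is N₂Φ = N₂B₁A₂ = μ₀n₁N₂A₂·I₁, giving M = μ₀n₁N₂A₂.
A₂ = πr² = π(2.350×10^-2 m)² = 1.7349×10^-3 m².
M = (4π×10⁻⁷)(1680)(1120)(1.7349×10^-3) = 4.102×10^-3 H.

M ≈ 4.10 mH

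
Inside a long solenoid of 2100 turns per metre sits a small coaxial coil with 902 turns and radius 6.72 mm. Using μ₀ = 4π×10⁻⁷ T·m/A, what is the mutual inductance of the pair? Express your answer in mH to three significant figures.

M ≈ 0.338 mH

The outer solenoid produces a uniform field B₁ = μ₀n₁I₁ across the inner coil,
so the flux linkage is N₂Φ = N₂B₁A₂ = μ₀n₁N₂A₂·I₁, giving M = μ₀n₁N₂A₂.
A₂ = πr² = π(6.720×10^-3 m)² = 1.419×10^-4 m².
M = (4π×10⁻⁷)(2100)(902)(1.419×10^-4) = 3.377×10^-4 H.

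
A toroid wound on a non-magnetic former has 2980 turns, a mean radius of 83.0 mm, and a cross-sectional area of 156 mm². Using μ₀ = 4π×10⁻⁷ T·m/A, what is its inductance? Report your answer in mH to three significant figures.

L ≈ 3.34 mH

For a thin toroid, L = μ₀N²A/(2πR).
L = (4π×10⁻⁷)(2980)²(1.560×10^-4) / (2π×8.300×10^-2 m) = 3.338×10^-3 H.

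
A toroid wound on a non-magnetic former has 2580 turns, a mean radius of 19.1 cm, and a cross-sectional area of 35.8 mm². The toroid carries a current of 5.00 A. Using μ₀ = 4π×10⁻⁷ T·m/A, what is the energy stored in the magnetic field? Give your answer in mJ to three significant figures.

L = μ₀N²A/(2πR) = (4π×10⁻⁷)(2580)²(3.580×10^-5)/(2π×0.191) = 2.495×10^-4 H.
U = ½LI² = ½(2.495×10^-4)(5.00)² = 3.119×10^-3 J.

U ≈ 3.12 mJ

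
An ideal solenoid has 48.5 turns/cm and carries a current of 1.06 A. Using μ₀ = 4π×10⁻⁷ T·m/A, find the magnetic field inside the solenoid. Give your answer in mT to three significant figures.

Inside a long solenoid, B = μ₀nI.
B = (4π×10⁻⁷)(4.850×10^3 m⁻¹)(1.06 A) = 6.460×10^-3 T.

B ≈ 6.46 mT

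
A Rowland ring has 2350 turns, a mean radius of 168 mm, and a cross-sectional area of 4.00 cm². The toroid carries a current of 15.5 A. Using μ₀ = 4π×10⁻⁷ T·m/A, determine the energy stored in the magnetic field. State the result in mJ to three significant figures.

U ≈ 316 mJ

L = μ₀N²A/(2πR) = (4π×10⁻⁷)(2350)²(4.000×10^-4)/(2π×0.168) = 2.630×10^-3 H.
U = ½LI² = ½(2.630×10^-3)(15.5)² = 0.3159 J.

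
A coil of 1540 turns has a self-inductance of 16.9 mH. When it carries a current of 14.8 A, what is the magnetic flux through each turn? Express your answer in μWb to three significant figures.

From L = NΦ_B/I, the flux per turn is Φ_B = LI/N.
Φ_B = (1.690×10^-2 H)(14.8 A)/1540 = 1.624×10^-4 Wb.

Φ_B ≈ 162 μWb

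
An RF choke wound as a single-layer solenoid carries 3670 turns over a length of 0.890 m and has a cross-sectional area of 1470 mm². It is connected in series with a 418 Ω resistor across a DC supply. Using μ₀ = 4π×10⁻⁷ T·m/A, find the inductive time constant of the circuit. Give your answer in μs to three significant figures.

A = 1470 mm² = 1.470×10^-3 m².
L = μ₀N²A/ℓ = (4π×10⁻⁷)(3670)²(1.470×10^-3)/(0.89) = 2.796×10^-2 H.
τ = L/R = (2.796×10^-2)/(418) = 6.688×10^-5 s.

τ ≈ 66.9 μs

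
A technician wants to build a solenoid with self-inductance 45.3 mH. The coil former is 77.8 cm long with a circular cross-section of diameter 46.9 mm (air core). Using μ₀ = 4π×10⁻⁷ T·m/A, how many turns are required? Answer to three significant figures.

N ≈ 4030 turns

A = π(d/2)² = π(2.345×10^-2 m)² = 1.728×10^-3 m².
From L = μ₀N²A/ℓ, N = √(Lℓ / (μ₀A)).
N = √[(4.530×10^-2)(0.778) / ((4π×10⁻⁷)×1.728×10^-3)] = √(1.623×10^7) ≈ 4029.2.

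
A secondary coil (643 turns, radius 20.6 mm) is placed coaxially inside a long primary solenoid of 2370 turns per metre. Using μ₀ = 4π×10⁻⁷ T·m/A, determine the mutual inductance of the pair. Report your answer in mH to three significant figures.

M ≈ 2.55 mH

The outer solenoid produces a uniform field B₁ = μ₀n₁I₁ across the inner coil,
so the flux linkage is N₂Φ = N₂B₁A₂ = μ₀n₁N₂A₂·I₁, giving M = μ₀n₁N₂A₂.
A₂ = πr² = π(2.060×10^-2 m)² = 1.333×10^-3 m².
M = (4π×10⁻⁷)(2370)(643)(1.333×10^-3) = 2.553×10^-3 H.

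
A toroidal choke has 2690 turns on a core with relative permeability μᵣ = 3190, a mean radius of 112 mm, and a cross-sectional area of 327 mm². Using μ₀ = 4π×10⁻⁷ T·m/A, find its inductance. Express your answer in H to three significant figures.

For a thin toroid, L = μ₀μᵣN²A/(2πR).
L = (4π×10⁻⁷)(3190)(2690)²(3.270×10^-4) / (2π×0.112 m) = 13.48 H.

L ≈ 13.5 H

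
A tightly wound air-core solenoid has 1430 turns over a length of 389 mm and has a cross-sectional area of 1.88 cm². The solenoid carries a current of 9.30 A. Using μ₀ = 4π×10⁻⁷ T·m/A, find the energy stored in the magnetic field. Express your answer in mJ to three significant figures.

A = 1.88 cm² = 1.880×10^-4 m².
L = μ₀N²A/ℓ = (4π×10⁻⁷)(1430)²(1.880×10^-4)/(0.389) = 1.242×10^-3 H.
U = ½LI² = ½(1.242×10^-3)(9.30)² = 5.371×10^-2 J.

U ≈ 53.7 mJ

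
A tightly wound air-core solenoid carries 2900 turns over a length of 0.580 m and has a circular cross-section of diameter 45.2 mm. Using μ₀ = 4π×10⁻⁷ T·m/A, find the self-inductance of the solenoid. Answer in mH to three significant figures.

A = π(d/2)² = π(2.260×10^-2 m)² = 1.6046×10^-3 m².
For a long solenoid, L = μ₀N²A/ℓ.
L = (4π×10⁻⁷)(2900)²(1.6046×10^-3)/(0.58 m) = 2.924×10^-2 H.

L ≈ 29.2 mH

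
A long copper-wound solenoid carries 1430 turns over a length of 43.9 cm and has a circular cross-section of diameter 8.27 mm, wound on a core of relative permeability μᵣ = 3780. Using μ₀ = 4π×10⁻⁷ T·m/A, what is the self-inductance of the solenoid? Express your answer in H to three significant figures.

A = π(d/2)² = π(4.135×10^-3 m)² = 5.372×10^-5 m².
For a long solenoid, L = μ₀μᵣN²A/ℓ.
L = (4π×10⁻⁷)(3780)(1430)²(5.372×10^-5)/(0.439 m) = 1.189 H.

L ≈ 1.19 H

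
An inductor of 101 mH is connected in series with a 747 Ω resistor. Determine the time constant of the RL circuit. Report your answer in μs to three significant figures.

τ ≈ 135 μs

τ = L/R = (0.101 H)/(747 Ω) = 1.352×10^-4 s.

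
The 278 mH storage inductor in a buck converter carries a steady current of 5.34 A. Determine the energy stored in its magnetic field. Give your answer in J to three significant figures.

Stored magnetic energy: U = ½LI².
U = ½(0.278 H)(5.34 A)² = 3.964 J.

U ≈ 3.96 J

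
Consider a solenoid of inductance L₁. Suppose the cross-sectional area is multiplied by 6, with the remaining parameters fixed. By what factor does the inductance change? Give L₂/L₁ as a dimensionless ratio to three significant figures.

L₂/L₁ = 6.00

For a solenoid, L ∝ μᵣN²A/ℓ.
L₂/L₁ = (6) = 6.00.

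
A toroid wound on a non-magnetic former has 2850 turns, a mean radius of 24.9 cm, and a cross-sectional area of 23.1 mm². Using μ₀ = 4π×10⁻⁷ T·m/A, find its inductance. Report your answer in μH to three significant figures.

For a thin toroid, L = μ₀N²A/(2πR).
L = (4π×10⁻⁷)(2850)²(2.310×10^-5) / (2π×0.249 m) = 1.507×10^-4 H.

L ≈ 151 μH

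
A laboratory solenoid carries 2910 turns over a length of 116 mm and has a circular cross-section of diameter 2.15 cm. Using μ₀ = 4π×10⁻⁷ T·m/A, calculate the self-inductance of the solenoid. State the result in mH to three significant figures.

L ≈ 33.3 mH

A = π(d/2)² = π(1.075×10^-2 m)² = 3.631×10^-4 m².
For a long solenoid, L = μ₀N²A/ℓ.
L = (4π×10⁻⁷)(2910)²(3.631×10^-4)/(0.116 m) = 3.330×10^-2 H.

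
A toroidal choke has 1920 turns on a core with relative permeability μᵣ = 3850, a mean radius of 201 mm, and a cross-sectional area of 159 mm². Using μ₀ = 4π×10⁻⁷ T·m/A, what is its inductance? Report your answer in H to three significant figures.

L ≈ 2.25 H

For a thin toroid, L = μ₀μᵣN²A/(2πR).
L = (4π×10⁻⁷)(3850)(1920)²(1.590×10^-4) / (2π×0.201 m) = 2.245 H.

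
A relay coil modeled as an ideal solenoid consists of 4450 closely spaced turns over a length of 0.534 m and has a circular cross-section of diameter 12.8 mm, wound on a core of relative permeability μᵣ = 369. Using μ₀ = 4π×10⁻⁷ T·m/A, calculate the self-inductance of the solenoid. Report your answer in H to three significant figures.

L ≈ 2.21 H

A = π(d/2)² = π(6.400×10^-3 m)² = 1.287×10^-4 m².
For a long solenoid, L = μ₀μᵣN²A/ℓ.
L = (4π×10⁻⁷)(369)(4450)²(1.287×10^-4)/(0.534 m) = 2.213 H.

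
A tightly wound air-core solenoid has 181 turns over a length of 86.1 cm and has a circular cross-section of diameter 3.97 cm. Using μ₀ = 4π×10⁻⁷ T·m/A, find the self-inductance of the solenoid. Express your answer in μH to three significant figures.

L ≈ 59.2 μH

A = π(d/2)² = π(1.985×10^-2 m)² = 1.238×10^-3 m².
For a long solenoid, L = μ₀N²A/ℓ.
L = (4π×10⁻⁷)(181)²(1.238×10^-3)/(0.861 m) = 5.919×10^-5 H.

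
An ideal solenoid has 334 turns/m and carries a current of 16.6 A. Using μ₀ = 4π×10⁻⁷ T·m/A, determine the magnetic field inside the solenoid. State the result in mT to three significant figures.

B ≈ 6.97 mT

Inside a long solenoid, B = μ₀nI.
B = (4π×10⁻⁷)(334 m⁻¹)(16.6 A) = 6.967×10^-3 T.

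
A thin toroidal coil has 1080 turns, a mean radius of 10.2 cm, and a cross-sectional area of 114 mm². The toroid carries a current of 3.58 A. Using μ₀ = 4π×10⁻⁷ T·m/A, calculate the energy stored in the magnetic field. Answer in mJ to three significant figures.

L = μ₀N²A/(2πR) = (4π×10⁻⁷)(1080)²(1.140×10^-4)/(2π×0.102) = 2.607×10^-4 H.
U = ½LI² = ½(2.607×10^-4)(3.58)² = 1.671×10^-3 J.

U ≈ 1.67 mJ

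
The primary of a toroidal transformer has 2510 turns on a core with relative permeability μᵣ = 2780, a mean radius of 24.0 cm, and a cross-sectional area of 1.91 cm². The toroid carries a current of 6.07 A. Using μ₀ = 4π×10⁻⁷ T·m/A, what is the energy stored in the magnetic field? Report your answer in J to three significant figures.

U ≈ 51.4 J

L = μ₀μᵣN²A/(2πR) = (4π×10⁻⁷)(2780)(2510)²(1.910×10^-4)/(2π×0.24) = 2.788 H.
U = ½LI² = ½(2.788)(6.07)² = 51.36 J.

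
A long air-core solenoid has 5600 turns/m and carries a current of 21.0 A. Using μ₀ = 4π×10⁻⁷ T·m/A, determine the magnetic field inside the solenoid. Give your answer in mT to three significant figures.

Inside a long solenoid, B = μ₀nI.
B = (4π×10⁻⁷)(5.600×10^3 m⁻¹)(21.0 A) = 0.1478 T.

B ≈ 148 mT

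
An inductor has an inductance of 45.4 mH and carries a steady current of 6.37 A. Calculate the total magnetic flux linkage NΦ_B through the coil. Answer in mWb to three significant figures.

NΦ_B ≈ 289 mWb

From L = NΦ_B/I, the flux linkage is NΦ_B = LI.
NΦ_B = (4.540×10^-2 H)(6.37 A) = 0.2892 Wb.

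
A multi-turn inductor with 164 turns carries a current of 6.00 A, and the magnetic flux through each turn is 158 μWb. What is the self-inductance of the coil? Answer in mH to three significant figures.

Self-inductance is defined by L = NΦ_B/I (flux linkage over current).
L = (164)(1.580×10^-4 Wb)/(6.00 A) = 4.319×10^-3 H.

L ≈ 4.32 mH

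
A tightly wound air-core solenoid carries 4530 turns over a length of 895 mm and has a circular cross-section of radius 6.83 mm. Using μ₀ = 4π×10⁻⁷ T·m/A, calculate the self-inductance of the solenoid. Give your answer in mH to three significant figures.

L ≈ 4.22 mH

A = πr² = π(6.830×10^-3 m)² = 1.466×10^-4 m².
For a long solenoid, L = μ₀N²A/ℓ.
L = (4π×10⁻⁷)(4530)²(1.466×10^-4)/(0.895 m) = 4.223×10^-3 H.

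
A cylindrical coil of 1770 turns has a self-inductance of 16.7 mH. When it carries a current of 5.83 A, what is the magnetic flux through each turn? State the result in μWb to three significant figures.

Φ_B ≈ 55.0 μWb

From L = NΦ_B/I, the flux per turn is Φ_B = LI/N.
Φ_B = (1.670×10^-2 H)(5.83 A)/1770 = 5.501×10^-5 Wb.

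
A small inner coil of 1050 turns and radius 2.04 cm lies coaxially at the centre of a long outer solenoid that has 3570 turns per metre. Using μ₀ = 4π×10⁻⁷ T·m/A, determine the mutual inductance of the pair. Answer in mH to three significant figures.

The outer solenoid produces a uniform field B₁ = μ₀n₁I₁ across the inner coil,
so the flux linkage is N₂Φ = N₂B₁A₂ = μ₀n₁N₂A₂·I₁, giving M = μ₀n₁N₂A₂.
A₂ = πr² = π(2.040×10^-2 m)² = 1.307×10^-3 m².
M = (4π×10⁻⁷)(3570)(1050)(1.307×10^-3) = 6.159×10^-3 H.

M ≈ 6.16 mH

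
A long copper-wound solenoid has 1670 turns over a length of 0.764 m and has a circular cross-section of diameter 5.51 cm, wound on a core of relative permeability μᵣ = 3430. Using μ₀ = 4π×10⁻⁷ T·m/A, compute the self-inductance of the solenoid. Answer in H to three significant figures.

A = π(d/2)² = π(2.755×10^-2 m)² = 2.384×10^-3 m².
For a long solenoid, L = μ₀μᵣN²A/ℓ.
L = (4π×10⁻⁷)(3430)(1670)²(2.384×10^-3)/(0.764 m) = 37.52 H.

L ≈ 37.5 H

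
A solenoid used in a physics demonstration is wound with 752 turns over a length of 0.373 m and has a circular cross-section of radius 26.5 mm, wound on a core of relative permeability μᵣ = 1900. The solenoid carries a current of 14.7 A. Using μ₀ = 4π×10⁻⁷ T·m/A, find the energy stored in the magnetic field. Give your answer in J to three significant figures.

A = πr² = π(2.650×10^-2 m)² = 2.206×10^-3 m².
L = μ₀μᵣN²A/ℓ = (4π×10⁻⁷)(1900)(752)²(2.206×10^-3)/(0.373) = 7.986 H.
U = ½LI² = ½(7.986)(14.7)² = 862.9 J.

U ≈ 863 J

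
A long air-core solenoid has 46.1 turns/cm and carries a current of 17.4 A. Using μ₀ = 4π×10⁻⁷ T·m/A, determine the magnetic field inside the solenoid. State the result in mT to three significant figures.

B ≈ 101 mT

Inside a long solenoid, B = μ₀nI.
B = (4π×10⁻⁷)(4.610×10^3 m⁻¹)(17.4 A) = 0.1008 T.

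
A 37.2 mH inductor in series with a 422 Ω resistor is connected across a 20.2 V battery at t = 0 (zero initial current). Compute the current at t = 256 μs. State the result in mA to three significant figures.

τ = L/R = 3.720×10^-2/422 = 8.815×10^-5 s; final current I_∞ = ε/R = 20.2/422 = 4.787×10^-2 A.
I(t) = I_∞(1 − e^(−t/τ)) with t/τ = 2.904.
I = (4.787×10^-2)(1 − e^(−2.904)) = 4.524×10^-2 A.

I ≈ 45.2 mA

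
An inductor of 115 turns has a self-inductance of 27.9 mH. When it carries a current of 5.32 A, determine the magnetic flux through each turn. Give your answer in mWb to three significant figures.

Φ_B ≈ 1.29 mWb

From L = NΦ_B/I, the flux per turn is Φ_B = LI/N.
Φ_B = (2.790×10^-2 H)(5.32 A)/115 = 1.291×10^-3 Wb.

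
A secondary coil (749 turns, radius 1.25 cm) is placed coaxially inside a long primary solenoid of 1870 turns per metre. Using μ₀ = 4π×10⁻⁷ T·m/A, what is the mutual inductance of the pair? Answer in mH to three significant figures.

M ≈ 0.864 mH

The outer solenoid produces a uniform field B₁ = μ₀n₁I₁ across the inner coil,
so the flux linkage is N₂Φ = N₂B₁A₂ = μ₀n₁N₂A₂·I₁, giving M = μ₀n₁N₂A₂.
A₂ = πr² = π(1.250×10^-2 m)² = 4.909×10^-4 m².
M = (4π×10⁻⁷)(1870)(749)(4.909×10^-4) = 8.640×10^-4 H.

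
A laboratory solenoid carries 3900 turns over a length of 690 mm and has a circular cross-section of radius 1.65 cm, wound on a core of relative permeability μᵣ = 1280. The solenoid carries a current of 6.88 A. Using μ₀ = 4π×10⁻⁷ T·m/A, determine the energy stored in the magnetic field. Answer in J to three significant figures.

A = πr² = π(1.650×10^-2 m)² = 8.553×10^-4 m².
L = μ₀μᵣN²A/ℓ = (4π×10⁻⁷)(1280)(3900)²(8.553×10^-4)/(0.69) = 30.33 H.
U = ½LI² = ½(30.33)(6.88)² = 717.7 J.

U ≈ 718 J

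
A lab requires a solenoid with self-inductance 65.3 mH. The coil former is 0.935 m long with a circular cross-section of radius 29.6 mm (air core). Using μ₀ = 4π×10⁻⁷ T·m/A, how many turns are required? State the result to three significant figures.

A = πr² = π(2.960×10^-2 m)² = 2.753×10^-3 m².
From L = μ₀N²A/ℓ, N = √(Lℓ / (μ₀A)).
N = √[(6.530×10^-2)(0.935) / ((4π×10⁻⁷)×2.753×10^-3)] = √(1.765×10^7) ≈ 4201.4.

N ≈ 4200 turns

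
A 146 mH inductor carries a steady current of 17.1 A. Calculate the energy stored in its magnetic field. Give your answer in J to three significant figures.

Stored magnetic energy: U = ½LI².
U = ½(0.146 H)(17.1 A)² = 21.346 J.

U ≈ 21.3 J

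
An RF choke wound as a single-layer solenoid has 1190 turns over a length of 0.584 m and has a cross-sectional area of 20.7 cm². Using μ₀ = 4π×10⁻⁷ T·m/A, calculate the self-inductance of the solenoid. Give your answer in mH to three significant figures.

A = 20.7 cm² = 2.070×10^-3 m².
For a long solenoid, L = μ₀N²A/ℓ.
L = (4π×10⁻⁷)(1190)²(2.070×10^-3)/(0.584 m) = 6.308×10^-3 H.

L ≈ 6.31 mH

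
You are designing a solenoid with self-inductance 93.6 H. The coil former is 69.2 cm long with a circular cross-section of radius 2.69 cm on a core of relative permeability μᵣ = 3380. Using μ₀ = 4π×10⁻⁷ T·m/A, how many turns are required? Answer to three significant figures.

N ≈ 2590 turns

A = πr² = π(2.690×10^-2 m)² = 2.273×10^-3 m².
From L = μ₀μᵣN²A/ℓ, N = √(Lℓ / (μ₀μᵣA)).
N = √[(93.6)(0.692) / ((4π×10⁻⁷)(3380)×2.273×10^-3)] = √(6.708×10^6) ≈ 2590.0.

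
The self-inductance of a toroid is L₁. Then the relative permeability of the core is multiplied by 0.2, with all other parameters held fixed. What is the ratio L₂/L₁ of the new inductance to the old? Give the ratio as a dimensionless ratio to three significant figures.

For a toroid, L ∝ μᵣN²A/R.
L₂/L₁ = (0.2) = 0.200.

L₂/L₁ = 0.200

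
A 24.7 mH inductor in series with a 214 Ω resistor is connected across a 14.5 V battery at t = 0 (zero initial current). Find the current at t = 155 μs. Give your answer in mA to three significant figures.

τ = L/R = 2.470×10^-2/214 = 1.154×10^-4 s; final current I_∞ = ε/R = 14.5/214 = 6.776×10^-2 A.
I(t) = I_∞(1 − e^(−t/τ)) with t/τ = 1.343.
I = (6.776×10^-2)(1 − e^(−1.343)) = 5.007×10^-2 A.

I ≈ 50.1 mA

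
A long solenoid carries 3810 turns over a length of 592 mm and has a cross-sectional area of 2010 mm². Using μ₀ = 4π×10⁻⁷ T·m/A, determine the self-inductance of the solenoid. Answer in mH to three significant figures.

L ≈ 61.9 mH

A = 2010 mm² = 2.010×10^-3 m².
For a long solenoid, L = μ₀N²A/ℓ.
L = (4π×10⁻⁷)(3810)²(2.010×10^-3)/(0.592 m) = 6.193×10^-2 H.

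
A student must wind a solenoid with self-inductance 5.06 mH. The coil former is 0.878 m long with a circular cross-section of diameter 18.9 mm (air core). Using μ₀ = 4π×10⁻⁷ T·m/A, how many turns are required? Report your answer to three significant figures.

N ≈ 3550 turns

A = π(d/2)² = π(9.450×10^-3 m)² = 2.806×10^-4 m².
From L = μ₀N²A/ℓ, N = √(Lℓ / (μ₀A)).
N = √[(5.060×10^-3)(0.878) / ((4π×10⁻⁷)×2.806×10^-4)] = √(1.260×10^7) ≈ 3549.9.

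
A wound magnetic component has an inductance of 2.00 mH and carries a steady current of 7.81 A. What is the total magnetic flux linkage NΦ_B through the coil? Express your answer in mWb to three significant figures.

NΦ_B ≈ 15.6 mWb

From L = NΦ_B/I, the flux linkage is NΦ_B = LI.
NΦ_B = (2.000×10^-3 H)(7.81 A) = 1.562×10^-2 Wb.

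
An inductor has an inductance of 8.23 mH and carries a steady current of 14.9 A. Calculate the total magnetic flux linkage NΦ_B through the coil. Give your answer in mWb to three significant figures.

NΦ_B ≈ 123 mWb

From L = NΦ_B/I, the flux linkage is NΦ_B = LI.
NΦ_B = (8.230×10^-3 H)(14.9 A) = 0.1226 Wb.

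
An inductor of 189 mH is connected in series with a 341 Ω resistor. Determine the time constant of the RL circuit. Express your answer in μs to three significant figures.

τ = L/R = (0.189 H)/(341 Ω) = 5.543×10^-4 s.

τ ≈ 554 μs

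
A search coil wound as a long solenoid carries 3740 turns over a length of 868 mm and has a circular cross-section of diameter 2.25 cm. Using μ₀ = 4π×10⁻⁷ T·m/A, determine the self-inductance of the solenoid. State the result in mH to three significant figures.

L ≈ 8.05 mH

A = π(d/2)² = π(1.125×10^-2 m)² = 3.976×10^-4 m².
For a long solenoid, L = μ₀N²A/ℓ.
L = (4π×10⁻⁷)(3740)²(3.976×10^-4)/(0.868 m) = 8.052×10^-3 H.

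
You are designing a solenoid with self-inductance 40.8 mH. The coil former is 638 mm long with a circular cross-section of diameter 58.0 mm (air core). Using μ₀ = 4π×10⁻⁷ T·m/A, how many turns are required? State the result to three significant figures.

A = π(d/2)² = π(2.900×10^-2 m)² = 2.642×10^-3 m².
From L = μ₀N²A/ℓ, N = √(Lℓ / (μ₀A)).
N = √[(4.080×10^-2)(0.638) / ((4π×10⁻⁷)×2.642×10^-3)] = √(7.840×10^6) ≈ 2800.0.

N ≈ 2800 turns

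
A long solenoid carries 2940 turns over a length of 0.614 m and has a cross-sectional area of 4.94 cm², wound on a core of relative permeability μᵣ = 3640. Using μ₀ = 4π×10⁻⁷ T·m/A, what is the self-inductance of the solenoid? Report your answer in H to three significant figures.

A = 4.94 cm² = 4.940×10^-4 m².
For a long solenoid, L = μ₀μᵣN²A/ℓ.
L = (4π×10⁻⁷)(3640)(2940)²(4.940×10^-4)/(0.614 m) = 31.81 H.

L ≈ 31.8 H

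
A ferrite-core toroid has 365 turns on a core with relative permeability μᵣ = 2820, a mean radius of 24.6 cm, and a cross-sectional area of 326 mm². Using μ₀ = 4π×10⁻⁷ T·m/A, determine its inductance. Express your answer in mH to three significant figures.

L ≈ 99.6 mH

For a thin toroid, L = μ₀μᵣN²A/(2πR).
L = (4π×10⁻⁷)(2820)(365)²(3.260×10^-4) / (2π×0.246 m) = 9.957×10^-2 H.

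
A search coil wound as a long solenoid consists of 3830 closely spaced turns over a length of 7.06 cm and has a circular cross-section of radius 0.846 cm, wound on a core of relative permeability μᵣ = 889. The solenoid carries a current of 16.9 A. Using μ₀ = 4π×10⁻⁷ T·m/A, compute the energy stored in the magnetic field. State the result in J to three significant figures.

A = πr² = π(8.460×10^-3 m)² = 2.248×10^-4 m².
L = μ₀μᵣN²A/ℓ = (4π×10⁻⁷)(889)(3830)²(2.248×10^-4)/(7.060×10^-2) = 52.19 H.
U = ½LI² = ½(52.19)(16.9)² = 7.453×10^3 J.

U ≈ 7450 J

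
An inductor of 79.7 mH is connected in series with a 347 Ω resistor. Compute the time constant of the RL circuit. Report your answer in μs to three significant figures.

τ = L/R = (7.970×10^-2 H)/(347 Ω) = 2.297×10^-4 s.

τ ≈ 230 μs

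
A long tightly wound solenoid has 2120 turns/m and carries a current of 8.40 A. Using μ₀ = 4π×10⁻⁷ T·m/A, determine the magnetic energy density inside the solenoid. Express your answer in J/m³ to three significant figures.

u ≈ 199 J/m³

B = μ₀nI = (4π×10⁻⁷)(2.120×10^3)(8.40) = 2.238×10^-2 T.
u = B²/(2μ₀) = (2.238×10^-2)²/(2×4π×10⁻⁷) = 199.3 J/m³.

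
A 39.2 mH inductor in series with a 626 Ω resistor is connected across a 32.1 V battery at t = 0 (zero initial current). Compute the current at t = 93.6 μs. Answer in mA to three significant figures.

I ≈ 39.8 mA

τ = L/R = 3.920×10^-2/626 = 6.262×10^-5 s; final current I_∞ = ε/R = 32.1/626 = 5.128×10^-2 A.
I(t) = I_∞(1 − e^(−t/τ)) with t/τ = 1.495.
I = (5.128×10^-2)(1 − e^(−1.495)) = 3.978×10^-2 A.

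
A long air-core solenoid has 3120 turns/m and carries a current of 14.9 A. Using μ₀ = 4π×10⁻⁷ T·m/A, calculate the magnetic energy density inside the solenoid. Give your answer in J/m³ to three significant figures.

B = μ₀nI = (4π×10⁻⁷)(3.120×10^3)(14.9) = 5.842×10^-2 T.
u = B²/(2μ₀) = (5.842×10^-2)²/(2×4π×10⁻⁷) = 1.358×10^3 J/m³.

u ≈ 1360 J/m³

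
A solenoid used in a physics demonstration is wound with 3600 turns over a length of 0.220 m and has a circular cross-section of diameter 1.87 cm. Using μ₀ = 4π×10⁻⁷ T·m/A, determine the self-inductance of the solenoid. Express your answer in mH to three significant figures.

L ≈ 20.3 mH

A = π(d/2)² = π(9.350×10^-3 m)² = 2.746×10^-4 m².
For a long solenoid, L = μ₀N²A/ℓ.
L = (4π×10⁻⁷)(3600)²(2.746×10^-4)/(0.22 m) = 2.033×10^-2 H.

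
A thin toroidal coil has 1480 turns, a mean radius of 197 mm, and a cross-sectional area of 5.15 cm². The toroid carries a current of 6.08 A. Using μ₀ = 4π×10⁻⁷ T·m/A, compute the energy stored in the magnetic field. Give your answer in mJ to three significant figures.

L = μ₀N²A/(2πR) = (4π×10⁻⁷)(1480)²(5.150×10^-4)/(2π×0.197) = 1.145×10^-3 H.
U = ½LI² = ½(1.145×10^-3)(6.08)² = 2.117×10^-2 J.

U ≈ 21.2 mJ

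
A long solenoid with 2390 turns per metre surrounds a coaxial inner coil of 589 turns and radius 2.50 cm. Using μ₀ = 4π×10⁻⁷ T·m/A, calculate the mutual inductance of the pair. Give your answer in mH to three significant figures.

The outer solenoid produces a uniform field B₁ = μ₀n₁I₁ across the inner coil,
so the flux linkage is N₂Φ = N₂B₁A₂ = μ₀n₁N₂A₂·I₁, giving M = μ₀n₁N₂A₂.
A₂ = πr² = π(2.500×10^-2 m)² = 1.963×10^-3 m².
M = (4π×10⁻⁷)(2390)(589)(1.963×10^-3) = 3.473×10^-3 H.

M ≈ 3.47 mH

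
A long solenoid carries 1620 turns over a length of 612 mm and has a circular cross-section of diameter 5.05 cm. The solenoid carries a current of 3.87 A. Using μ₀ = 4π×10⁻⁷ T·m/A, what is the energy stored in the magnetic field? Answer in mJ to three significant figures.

A = π(d/2)² = π(2.525×10^-2 m)² = 2.003×10^-3 m².
L = μ₀N²A/ℓ = (4π×10⁻⁷)(1620)²(2.003×10^-3)/(0.612) = 1.079×10^-2 H.
U = ½LI² = ½(1.079×10^-2)(3.87)² = 8.083×10^-2 J.

U ≈ 80.8 mJ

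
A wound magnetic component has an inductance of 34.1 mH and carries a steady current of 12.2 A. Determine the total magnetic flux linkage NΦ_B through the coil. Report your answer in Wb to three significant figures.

NΦ_B ≈ 0.416 Wb

From L = NΦ_B/I, the flux linkage is NΦ_B = LI.
NΦ_B = (3.410×10^-2 H)(12.2 A) = 0.416 Wb.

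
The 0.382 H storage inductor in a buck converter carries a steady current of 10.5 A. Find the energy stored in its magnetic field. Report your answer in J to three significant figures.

U ≈ 21.1 J

Stored magnetic energy: U = ½LI².
U = ½(0.382 H)(10.5 A)² = 21.06 J.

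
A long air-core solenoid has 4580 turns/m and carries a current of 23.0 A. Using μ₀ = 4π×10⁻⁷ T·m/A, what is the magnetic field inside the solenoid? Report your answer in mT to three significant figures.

B ≈ 132 mT

Inside a long solenoid, B = μ₀nI.
B = (4π×10⁻⁷)(4.580×10^3 m⁻¹)(23.0 A) = 0.1324 T.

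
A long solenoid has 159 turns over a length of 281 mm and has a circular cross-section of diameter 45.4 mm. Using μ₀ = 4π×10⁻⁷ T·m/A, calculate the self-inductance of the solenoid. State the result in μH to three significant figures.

A = π(d/2)² = π(2.270×10^-2 m)² = 1.619×10^-3 m².
For a long solenoid, L = μ₀N²A/ℓ.
L = (4π×10⁻⁷)(159)²(1.619×10^-3)/(0.281 m) = 1.830×10^-4 H.

L ≈ 183 μH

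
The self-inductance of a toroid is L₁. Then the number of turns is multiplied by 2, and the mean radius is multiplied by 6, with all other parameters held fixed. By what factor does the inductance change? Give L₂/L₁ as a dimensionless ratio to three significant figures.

For a toroid, L ∝ μᵣN²A/R.
L₂/L₁ = (2)^2 × (6)^-1 = 0.667.

L₂/L₁ = 0.667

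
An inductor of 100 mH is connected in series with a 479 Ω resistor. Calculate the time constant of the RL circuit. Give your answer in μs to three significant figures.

τ = L/R = (0.1 H)/(479 Ω) = 2.088×10^-4 s.

τ ≈ 209 μs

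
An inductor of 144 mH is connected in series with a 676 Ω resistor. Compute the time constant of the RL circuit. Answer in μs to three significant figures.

τ ≈ 213 μs

τ = L/R = (0.144 H)/(676 Ω) = 2.130×10^-4 s.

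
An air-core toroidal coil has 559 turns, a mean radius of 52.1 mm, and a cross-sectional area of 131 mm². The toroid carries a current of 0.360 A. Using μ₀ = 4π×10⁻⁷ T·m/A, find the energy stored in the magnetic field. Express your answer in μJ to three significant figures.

U ≈ 10.2 μJ

L = μ₀N²A/(2πR) = (4π×10⁻⁷)(559)²(1.310×10^-4)/(2π×5.210×10^-2) = 1.571×10^-4 H.
U = ½LI² = ½(1.571×10^-4)(0.360)² = 1.018×10^-5 J.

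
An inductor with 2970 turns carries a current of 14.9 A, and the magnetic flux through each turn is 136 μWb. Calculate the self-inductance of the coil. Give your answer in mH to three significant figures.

Self-inductance is defined by L = NΦ_B/I (flux linkage over current).
L = (2970)(1.360×10^-4 Wb)/(14.9 A) = 2.711×10^-2 H.

L ≈ 27.1 mH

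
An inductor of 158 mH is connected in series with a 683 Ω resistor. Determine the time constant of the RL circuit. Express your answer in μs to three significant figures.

τ ≈ 231 μs

τ = L/R = (0.158 H)/(683 Ω) = 2.313×10^-4 s.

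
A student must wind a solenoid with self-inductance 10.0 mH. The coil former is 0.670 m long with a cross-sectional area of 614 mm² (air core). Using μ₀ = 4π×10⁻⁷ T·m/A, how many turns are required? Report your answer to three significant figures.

A = 614 mm² = 6.140×10^-4 m².
From L = μ₀N²A/ℓ, N = √(Lℓ / (μ₀A)).
N = √[(1.000×10^-2)(0.67) / ((4π×10⁻⁷)×6.140×10^-4)] = √(8.684×10^6) ≈ 2946.8.

N ≈ 2950 turns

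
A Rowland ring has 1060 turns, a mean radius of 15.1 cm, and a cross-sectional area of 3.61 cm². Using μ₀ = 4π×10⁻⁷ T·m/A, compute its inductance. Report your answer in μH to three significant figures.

L ≈ 537 μH

For a thin toroid, L = μ₀N²A/(2πR).
L = (4π×10⁻⁷)(1060)²(3.610×10^-4) / (2π×0.151 m) = 5.372×10^-4 H.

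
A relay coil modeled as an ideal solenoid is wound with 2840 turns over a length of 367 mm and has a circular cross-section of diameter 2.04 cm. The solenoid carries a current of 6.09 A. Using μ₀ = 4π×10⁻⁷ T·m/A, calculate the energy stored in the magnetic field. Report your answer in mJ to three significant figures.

A = π(d/2)² = π(1.020×10^-2 m)² = 3.269×10^-4 m².
L = μ₀N²A/ℓ = (4π×10⁻⁷)(2840)²(3.269×10^-4)/(0.367) = 9.027×10^-3 H.
U = ½LI² = ½(9.027×10^-3)(6.09)² = 0.1674 J.

U ≈ 167 mJ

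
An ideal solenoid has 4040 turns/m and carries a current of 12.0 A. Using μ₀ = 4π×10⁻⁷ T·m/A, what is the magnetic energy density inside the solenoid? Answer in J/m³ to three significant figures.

B = μ₀nI = (4π×10⁻⁷)(4.040×10^3)(12.0) = 6.092×10^-2 T.
u = B²/(2μ₀) = (6.092×10^-2)²/(2×4π×10⁻⁷) = 1.477×10^3 J/m³.

u ≈ 1480 J/m³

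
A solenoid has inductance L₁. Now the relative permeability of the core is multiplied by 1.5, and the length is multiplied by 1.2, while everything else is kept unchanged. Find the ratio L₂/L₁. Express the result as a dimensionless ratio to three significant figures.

L₂/L₁ = 1.25

For a solenoid, L ∝ μᵣN²A/ℓ.
L₂/L₁ = (1.5) × (1.2)^-1 = 1.25.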